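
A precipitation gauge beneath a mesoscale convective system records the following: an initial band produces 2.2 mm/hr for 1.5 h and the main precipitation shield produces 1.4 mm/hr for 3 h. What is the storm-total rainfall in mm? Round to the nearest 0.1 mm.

total ≈ 7.5 mm

Total = Σ Rᵢ Δtᵢ = 2.2 × 1.5 + 1.4 × 3
      = 3.3 + 4.2 = 7.5 mm.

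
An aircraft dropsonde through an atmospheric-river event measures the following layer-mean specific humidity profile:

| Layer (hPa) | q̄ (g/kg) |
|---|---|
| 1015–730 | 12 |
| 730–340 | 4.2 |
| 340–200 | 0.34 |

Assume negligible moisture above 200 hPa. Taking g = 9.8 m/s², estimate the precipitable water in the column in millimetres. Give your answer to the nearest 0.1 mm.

PW ≈ 52.1 mm

Precipitable water is the column-integrated vapour mass per unit area: PW = (1/g) Σ q̄ Δp, with q in kg/kg and Δp in Pa (1 kg/m² of water = 1 mm).
Layer 1015–730 hPa: Δp = 285 hPa = 28500 Pa, q̄ = 0.012 kg/kg → 0.012 × 28500 / 9.8 = 34.90 mm
Layer 730–340 hPa: Δp = 390 hPa = 39000 Pa, q̄ = 0.0042 kg/kg → 0.0042 × 39000 / 9.8 = 16.71 mm
Layer 340–200 hPa: Δp = 140 hPa = 14000 Pa, q̄ = 0.00034 kg/kg → 0.00034 × 14000 / 9.8 = 0.49 mm
PW = 34.90 + 16.71 + 0.49 = 52.10 ≈ 52.1 mm.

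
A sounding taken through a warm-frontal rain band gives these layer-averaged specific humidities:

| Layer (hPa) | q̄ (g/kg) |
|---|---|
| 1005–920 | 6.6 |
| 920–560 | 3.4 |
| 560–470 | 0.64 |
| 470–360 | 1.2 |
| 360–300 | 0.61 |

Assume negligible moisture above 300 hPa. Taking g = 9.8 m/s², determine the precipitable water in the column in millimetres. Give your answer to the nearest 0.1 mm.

Precipitable water is the column-integrated vapour mass per unit area: PW = (1/g) Σ q̄ Δp, with q in kg/kg and Δp in Pa (1 kg/m² of water = 1 mm).
Layer 1005–920 hPa: Δp = 85 hPa = 8500 Pa, q̄ = 0.0066 kg/kg → 0.0066 × 8500 / 9.8 = 5.72 mm
Layer 920–560 hPa: Δp = 360 hPa = 36000 Pa, q̄ = 0.0034 kg/kg → 0.0034 × 36000 / 9.8 = 12.49 mm
Layer 560–470 hPa: Δp = 90 hPa = 9000 Pa, q̄ = 0.00064 kg/kg → 0.00064 × 9000 / 9.8 = 0.59 mm
Layer 470–360 hPa: Δp = 110 hPa = 11000 Pa, q̄ = 0.0012 kg/kg → 0.0012 × 11000 / 9.8 = 1.35 mm
Layer 360–300 hPa: Δp = 60 hPa = 6000 Pa, q̄ = 0.00061 kg/kg → 0.00061 × 6000 / 9.8 = 0.37 mm
PW = 5.72 + 12.49 + 0.59 + 1.35 + 0.37 = 20.52 ≈ 20.5 mm.

PW ≈ 20.5 mm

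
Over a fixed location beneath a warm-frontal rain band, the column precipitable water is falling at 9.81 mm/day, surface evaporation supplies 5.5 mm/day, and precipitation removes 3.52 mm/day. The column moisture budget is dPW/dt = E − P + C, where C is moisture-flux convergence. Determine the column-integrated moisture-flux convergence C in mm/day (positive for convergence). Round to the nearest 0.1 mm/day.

dPW/dt = -9.81 mm/day.
C = dPW/dt − E + P = (-9.81) − 5.5 + 3.52 = -11.8 mm/day.

C ≈ -11.8 mm/day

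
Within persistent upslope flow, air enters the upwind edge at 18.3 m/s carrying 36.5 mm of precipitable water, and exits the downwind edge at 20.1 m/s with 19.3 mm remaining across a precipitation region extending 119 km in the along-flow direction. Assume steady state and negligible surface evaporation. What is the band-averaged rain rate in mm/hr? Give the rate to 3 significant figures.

R ≈ 8.47 mm/hr

Column moisture flux per unit crosswind length is F = V × PW.
Inflow: F_in = 18.3 × 36.5 = 667.95 mm·m/s
Outflow: F_out = 20.1 × 19.3 = 387.93 mm·m/s
Steady-state rate R = (F_in − F_out)/L = (667.95 − 387.93) / 119000 m = 2.353e-03 mm/s.
R = 2.353e-03 × 3600 = 8.47 mm/hr.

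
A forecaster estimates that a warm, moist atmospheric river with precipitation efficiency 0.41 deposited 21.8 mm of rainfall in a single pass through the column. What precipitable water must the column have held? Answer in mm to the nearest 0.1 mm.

PW ≈ 53.2 mm

PW = rainfall / ε = 21.8 / 0.41 = 53.2 mm.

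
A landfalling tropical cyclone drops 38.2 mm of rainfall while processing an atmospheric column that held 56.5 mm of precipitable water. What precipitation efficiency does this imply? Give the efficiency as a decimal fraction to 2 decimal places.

ε = rainfall / PW = 38.2 / 56.5 = 0.68.

ε ≈ 0.68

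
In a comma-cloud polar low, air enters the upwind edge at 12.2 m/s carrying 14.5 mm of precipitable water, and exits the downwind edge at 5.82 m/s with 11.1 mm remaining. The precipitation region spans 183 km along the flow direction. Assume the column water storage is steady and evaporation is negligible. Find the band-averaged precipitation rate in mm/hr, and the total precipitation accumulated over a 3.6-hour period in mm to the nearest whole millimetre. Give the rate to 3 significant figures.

R ≈ 2.21 mm/hr; total ≈ 8 mm

Column moisture flux per unit crosswind length is F = V × PW.
Inflow: F_in = 12.2 × 14.5 = 176.9 mm·m/s
Outflow: F_out = 5.82 × 11.1 = 64.602 mm·m/s
Steady-state rate R = (F_in − F_out)/L = (176.9 − 64.602) / 183000 m = 6.137e-04 mm/s.
R = 6.137e-04 × 3600 = 2.21 mm/hr.
Over 3.6 h: total = 2.21 × 3.6 = 7.956 ≈ 8 mm.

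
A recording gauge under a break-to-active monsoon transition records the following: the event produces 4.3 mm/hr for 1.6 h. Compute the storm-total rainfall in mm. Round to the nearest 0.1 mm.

total ≈ 6.9 mm

Total = Σ Rᵢ Δtᵢ = 4.3 × 1.6
      = 6.88 = 6.9 mm.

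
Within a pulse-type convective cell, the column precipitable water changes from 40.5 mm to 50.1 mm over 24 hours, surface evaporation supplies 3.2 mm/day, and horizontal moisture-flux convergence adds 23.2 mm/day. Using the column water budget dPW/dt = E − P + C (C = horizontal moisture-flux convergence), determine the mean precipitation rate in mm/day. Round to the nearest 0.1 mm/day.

dPW/dt = (50.1 − 40.5) mm / (24/24 day) = +9.600 mm/day.
P = E + C − dPW/dt = 3.2 + (23.2) − (+9.600) = 16.8 mm/day.

P ≈ 16.8 mm/day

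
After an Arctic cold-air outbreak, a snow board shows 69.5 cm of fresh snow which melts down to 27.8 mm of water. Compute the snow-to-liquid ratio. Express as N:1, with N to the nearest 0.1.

Ratio = snow depth / SWE = 695 mm / 27.8 mm = 25.0, i.e. 25.0:1.

ratio ≈ 25.0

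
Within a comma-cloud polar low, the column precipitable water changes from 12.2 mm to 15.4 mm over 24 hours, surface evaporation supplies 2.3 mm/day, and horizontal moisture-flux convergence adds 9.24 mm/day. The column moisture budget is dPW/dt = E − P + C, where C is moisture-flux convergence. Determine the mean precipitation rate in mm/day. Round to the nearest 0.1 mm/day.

P ≈ 8.3 mm/day

dPW/dt = (15.4 − 12.2) mm / (24/24 day) = +3.200 mm/day.
P = E + C − dPW/dt = 2.3 + (9.24) − (+3.200) = 8.3 mm/day.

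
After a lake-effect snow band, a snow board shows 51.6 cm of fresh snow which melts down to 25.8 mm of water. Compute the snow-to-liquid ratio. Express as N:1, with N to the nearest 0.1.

Ratio = snow depth / SWE = 516 mm / 25.8 mm = 20.0, i.e. 20.0:1.

ratio ≈ 20.0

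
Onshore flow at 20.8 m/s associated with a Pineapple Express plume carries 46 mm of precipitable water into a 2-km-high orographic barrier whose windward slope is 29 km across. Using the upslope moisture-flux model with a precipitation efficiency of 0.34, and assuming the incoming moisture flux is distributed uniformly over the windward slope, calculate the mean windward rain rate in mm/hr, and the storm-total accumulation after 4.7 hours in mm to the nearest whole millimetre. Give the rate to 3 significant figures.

R ≈ 40.4 mm/hr; total ≈ 190 mm

Incoming column moisture flux per unit ridge length: F = V × PW = 20.8 × 46 = 956.8 mm·m/s.
Spread over the 29 km slope with efficiency ε = 0.34: R = ε·F/W = 0.34 × 956.8 / 29000 m = 1.122e-02 mm/s.
R = 1.122e-02 × 3600 = 40.4 mm/hr.
Over 4.7 h: total = 40.4 × 4.7 = 189.88 ≈ 190 mm.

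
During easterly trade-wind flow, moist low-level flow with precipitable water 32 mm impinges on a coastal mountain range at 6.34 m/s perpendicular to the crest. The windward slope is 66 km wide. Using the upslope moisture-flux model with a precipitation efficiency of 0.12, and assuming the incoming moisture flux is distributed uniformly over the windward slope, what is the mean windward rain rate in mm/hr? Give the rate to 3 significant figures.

R ≈ 1.33 mm/hr

Incoming column moisture flux per unit ridge length: F = V × PW = 6.34 × 32 = 202.88 mm·m/s.
Spread over the 66 km slope with efficiency ε = 0.12: R = ε·F/W = 0.12 × 202.88 / 66000 m = 3.689e-04 mm/s.
R = 3.689e-04 × 3600 = 1.33 mm/hr.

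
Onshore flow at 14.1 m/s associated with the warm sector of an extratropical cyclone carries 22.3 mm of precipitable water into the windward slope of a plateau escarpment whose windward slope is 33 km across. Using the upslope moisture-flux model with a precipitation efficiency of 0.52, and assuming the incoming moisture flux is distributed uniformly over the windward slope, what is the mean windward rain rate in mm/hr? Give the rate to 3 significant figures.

Incoming column moisture flux per unit ridge length: F = V × PW = 14.1 × 22.3 = 314.43 mm·m/s.
Spread over the 33 km slope with efficiency ε = 0.52: R = ε·F/W = 0.52 × 314.43 / 33000 m = 4.955e-03 mm/s.
R = 4.955e-03 × 3600 = 17.8 mm/hr.

R ≈ 17.8 mm/hr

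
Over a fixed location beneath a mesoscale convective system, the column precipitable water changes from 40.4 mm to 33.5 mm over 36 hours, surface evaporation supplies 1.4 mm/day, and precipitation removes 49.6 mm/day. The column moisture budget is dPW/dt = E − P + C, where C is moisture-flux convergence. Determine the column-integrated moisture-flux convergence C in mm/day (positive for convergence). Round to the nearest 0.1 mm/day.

dPW/dt = (33.5 − 40.4) mm / (36/24 day) = -4.600 mm/day.
C = dPW/dt − E + P = (-4.600) − 1.4 + 49.6 = 43.6 mm/day.

C ≈ 43.6 mm/day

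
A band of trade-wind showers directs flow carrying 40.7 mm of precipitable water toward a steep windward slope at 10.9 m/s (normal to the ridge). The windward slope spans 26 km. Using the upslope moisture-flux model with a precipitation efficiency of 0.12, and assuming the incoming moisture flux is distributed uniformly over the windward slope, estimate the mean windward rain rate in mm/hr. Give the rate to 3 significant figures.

Incoming column moisture flux per unit ridge length: F = V × PW = 10.9 × 40.7 = 443.63 mm·m/s.
Spread over the 26 km slope with efficiency ε = 0.12: R = ε·F/W = 0.12 × 443.63 / 26000 m = 2.048e-03 mm/s.
R = 2.048e-03 × 3600 = 7.37 mm/hr.

R ≈ 7.37 mm/hr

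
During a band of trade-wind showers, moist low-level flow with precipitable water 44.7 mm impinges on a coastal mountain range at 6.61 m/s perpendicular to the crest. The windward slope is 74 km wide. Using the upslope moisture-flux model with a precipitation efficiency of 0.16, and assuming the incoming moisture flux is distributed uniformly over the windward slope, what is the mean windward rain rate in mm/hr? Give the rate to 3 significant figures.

R ≈ 2.30 mm/hr

Incoming column moisture flux per unit ridge length: F = V × PW = 6.61 × 44.7 = 295.467 mm·m/s.
Spread over the 74 km slope with efficiency ε = 0.16: R = ε·F/W = 0.16 × 295.467 / 74000 m = 6.388e-04 mm/s.
R = 6.388e-04 × 3600 = 2.30 mm/hr.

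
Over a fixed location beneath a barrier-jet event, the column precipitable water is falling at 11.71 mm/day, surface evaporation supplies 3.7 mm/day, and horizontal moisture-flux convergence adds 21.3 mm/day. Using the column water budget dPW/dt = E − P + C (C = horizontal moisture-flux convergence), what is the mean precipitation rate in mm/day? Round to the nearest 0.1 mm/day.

dPW/dt = -11.71 mm/day.
P = E + C − dPW/dt = 3.7 + (21.3) − (-11.71) = 36.7 mm/day.

P ≈ 36.7 mm/day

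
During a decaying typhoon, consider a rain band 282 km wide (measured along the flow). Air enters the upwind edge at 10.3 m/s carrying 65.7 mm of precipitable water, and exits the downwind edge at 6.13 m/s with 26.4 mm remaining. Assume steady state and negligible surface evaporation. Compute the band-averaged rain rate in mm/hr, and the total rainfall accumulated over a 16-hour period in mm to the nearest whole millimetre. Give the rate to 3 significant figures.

R ≈ 6.57 mm/hr; total ≈ 105 mm

Column moisture flux per unit crosswind length is F = V × PW.
Inflow: F_in = 10.3 × 65.7 = 676.71 mm·m/s
Outflow: F_out = 6.13 × 26.4 = 161.832 mm·m/s
Steady-state rate R = (F_in − F_out)/L = (676.71 − 161.832) / 282000 m = 1.826e-03 mm/s.
R = 1.826e-03 × 3600 = 6.57 mm/hr.
Over 16 h: total = 6.57 × 16 = 105.12 ≈ 105 mm.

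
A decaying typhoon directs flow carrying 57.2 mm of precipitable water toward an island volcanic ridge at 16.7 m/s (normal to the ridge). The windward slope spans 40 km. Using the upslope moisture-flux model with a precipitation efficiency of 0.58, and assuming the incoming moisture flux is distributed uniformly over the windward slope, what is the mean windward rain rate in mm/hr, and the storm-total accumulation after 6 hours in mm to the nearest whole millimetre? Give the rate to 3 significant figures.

Incoming column moisture flux per unit ridge length: F = V × PW = 16.7 × 57.2 = 955.24 mm·m/s.
Spread over the 40 km slope with efficiency ε = 0.58: R = ε·F/W = 0.58 × 955.24 / 40000 m = 1.385e-02 mm/s.
R = 1.385e-02 × 3600 = 49.9 mm/hr.
Over 6 h: total = 49.9 × 6 = 299.4 ≈ 299 mm.

R ≈ 49.9 mm/hr; total ≈ 299 mm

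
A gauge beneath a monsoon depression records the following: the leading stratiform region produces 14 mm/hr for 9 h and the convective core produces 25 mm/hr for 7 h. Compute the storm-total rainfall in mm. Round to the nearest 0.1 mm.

Total = Σ Rᵢ Δtᵢ = 14 × 9 + 25 × 7
      = 126 + 175 = 301.0 mm.

total ≈ 301.0 mm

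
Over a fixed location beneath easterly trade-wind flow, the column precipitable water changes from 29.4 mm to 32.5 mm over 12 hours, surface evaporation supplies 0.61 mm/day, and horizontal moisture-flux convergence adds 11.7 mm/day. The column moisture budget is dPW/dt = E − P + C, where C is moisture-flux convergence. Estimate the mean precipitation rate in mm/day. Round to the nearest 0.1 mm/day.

dPW/dt = (32.5 − 29.4) mm / (12/24 day) = +6.200 mm/day.
P = E + C − dPW/dt = 0.61 + (11.7) − (+6.200) = 6.1 mm/day.

P ≈ 6.1 mm/day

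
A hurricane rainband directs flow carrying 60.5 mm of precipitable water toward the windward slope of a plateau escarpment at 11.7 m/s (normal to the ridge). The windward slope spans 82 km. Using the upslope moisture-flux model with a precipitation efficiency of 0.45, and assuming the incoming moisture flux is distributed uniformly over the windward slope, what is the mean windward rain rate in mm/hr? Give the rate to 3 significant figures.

Incoming column moisture flux per unit ridge length: F = V × PW = 11.7 × 60.5 = 707.85 mm·m/s.
Spread over the 82 km slope with efficiency ε = 0.45: R = ε·F/W = 0.45 × 707.85 / 82000 m = 3.885e-03 mm/s.
R = 3.885e-03 × 3600 = 14.0 mm/hr.

R ≈ 14.0 mm/hr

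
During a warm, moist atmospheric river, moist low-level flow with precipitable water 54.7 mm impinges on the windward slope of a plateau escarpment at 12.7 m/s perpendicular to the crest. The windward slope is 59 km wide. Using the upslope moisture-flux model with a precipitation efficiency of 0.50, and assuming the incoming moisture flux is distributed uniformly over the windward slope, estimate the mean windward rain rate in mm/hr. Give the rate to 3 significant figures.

R ≈ 21.2 mm/hr

Incoming column moisture flux per unit ridge length: F = V × PW = 12.7 × 54.7 = 694.69 mm·m/s.
Spread over the 59 km slope with efficiency ε = 0.50: R = ε·F/W = 0.50 × 694.69 / 59000 m = 5.887e-03 mm/s.
R = 5.887e-03 × 3600 = 21.2 mm/hr.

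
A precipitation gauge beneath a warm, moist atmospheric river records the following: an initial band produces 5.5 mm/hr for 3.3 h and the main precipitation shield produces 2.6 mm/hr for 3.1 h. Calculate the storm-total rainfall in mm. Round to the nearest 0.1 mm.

Total = Σ Rᵢ Δtᵢ = 5.5 × 3.3 + 2.6 × 3.1
      = 18.15 + 8.06 = 26.2 mm.

total ≈ 26.2 mm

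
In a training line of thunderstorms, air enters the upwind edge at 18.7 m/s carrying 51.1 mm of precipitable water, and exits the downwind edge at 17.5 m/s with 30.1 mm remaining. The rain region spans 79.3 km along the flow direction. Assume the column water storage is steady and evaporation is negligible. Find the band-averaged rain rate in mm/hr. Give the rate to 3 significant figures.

R ≈ 19.5 mm/hr

Column moisture flux per unit crosswind length is F = V × PW.
Inflow: F_in = 18.7 × 51.1 = 955.57 mm·m/s
Outflow: F_out = 17.5 × 30.1 = 526.75 mm·m/s
Steady-state rate R = (F_in − F_out)/L = (955.57 − 526.75) / 79300 m = 5.408e-03 mm/s.
R = 5.408e-03 × 3600 = 19.5 mm/hr.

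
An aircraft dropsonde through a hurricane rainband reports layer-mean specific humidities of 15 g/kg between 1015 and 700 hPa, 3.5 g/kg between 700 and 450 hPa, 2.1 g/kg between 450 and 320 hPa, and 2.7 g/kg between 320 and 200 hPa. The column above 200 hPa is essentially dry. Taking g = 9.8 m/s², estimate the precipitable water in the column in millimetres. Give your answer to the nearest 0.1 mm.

PW ≈ 63.2 mm

Precipitable water is the column-integrated vapour mass per unit area: PW = (1/g) Σ q̄ Δp, with q in kg/kg and Δp in Pa (1 kg/m² of water = 1 mm).
Layer 1015–700 hPa: Δp = 315 hPa = 31500 Pa, q̄ = 0.015 kg/kg → 0.015 × 31500 / 9.8 = 48.21 mm
Layer 700–450 hPa: Δp = 250 hPa = 25000 Pa, q̄ = 0.0035 kg/kg → 0.0035 × 25000 / 9.8 = 8.93 mm
Layer 450–320 hPa: Δp = 130 hPa = 13000 Pa, q̄ = 0.0021 kg/kg → 0.0021 × 13000 / 9.8 = 2.79 mm
Layer 320–200 hPa: Δp = 120 hPa = 12000 Pa, q̄ = 0.0027 kg/kg → 0.0027 × 12000 / 9.8 = 3.31 mm
PW = 48.21 + 8.93 + 2.79 + 3.31 = 63.24 ≈ 63.2 mm.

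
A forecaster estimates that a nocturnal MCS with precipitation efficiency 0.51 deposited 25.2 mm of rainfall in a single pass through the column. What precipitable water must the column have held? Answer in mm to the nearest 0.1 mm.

PW = rainfall / ε = 25.2 / 0.51 = 49.4 mm.

PW ≈ 49.4 mm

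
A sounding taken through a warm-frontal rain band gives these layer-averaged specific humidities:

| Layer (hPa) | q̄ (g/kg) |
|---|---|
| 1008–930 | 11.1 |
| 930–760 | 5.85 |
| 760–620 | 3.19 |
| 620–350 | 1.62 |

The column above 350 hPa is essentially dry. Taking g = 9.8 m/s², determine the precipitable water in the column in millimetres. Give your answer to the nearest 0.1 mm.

Precipitable water is the column-integrated vapour mass per unit area: PW = (1/g) Σ q̄ Δp, with q in kg/kg and Δp in Pa (1 kg/m² of water = 1 mm).
Layer 1008–930 hPa: Δp = 78 hPa = 7800 Pa, q̄ = 0.0111 kg/kg → 0.0111 × 7800 / 9.8 = 8.83 mm
Layer 930–760 hPa: Δp = 170 hPa = 17000 Pa, q̄ = 0.00585 kg/kg → 0.00585 × 17000 / 9.8 = 10.15 mm
Layer 760–620 hPa: Δp = 140 hPa = 14000 Pa, q̄ = 0.00319 kg/kg → 0.00319 × 14000 / 9.8 = 4.56 mm
Layer 620–350 hPa: Δp = 270 hPa = 27000 Pa, q̄ = 0.00162 kg/kg → 0.00162 × 27000 / 9.8 = 4.46 mm
PW = 8.83 + 10.15 + 4.56 + 4.46 = 28.00 ≈ 28.0 mm.

PW ≈ 28.0 mm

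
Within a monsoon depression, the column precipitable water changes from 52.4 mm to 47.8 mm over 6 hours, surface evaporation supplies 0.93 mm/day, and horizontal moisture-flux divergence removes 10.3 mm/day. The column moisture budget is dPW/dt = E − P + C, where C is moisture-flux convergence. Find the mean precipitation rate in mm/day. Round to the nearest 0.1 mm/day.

P ≈ 9.0 mm/day

dPW/dt = (47.8 − 52.4) mm / (6/24 day) = -18.400 mm/day.
P = E + C − dPW/dt = 0.93 + (-10.3) − (-18.400) = 9.0 mm/day.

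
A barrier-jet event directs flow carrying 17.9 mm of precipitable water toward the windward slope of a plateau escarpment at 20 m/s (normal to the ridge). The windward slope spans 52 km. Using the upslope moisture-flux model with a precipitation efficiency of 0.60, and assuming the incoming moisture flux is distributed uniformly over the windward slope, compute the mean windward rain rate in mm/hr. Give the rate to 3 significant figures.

R ≈ 14.9 mm/hr

Incoming column moisture flux per unit ridge length: F = V × PW = 20 × 17.9 = 358 mm·m/s.
Spread over the 52 km slope with efficiency ε = 0.60: R = ε·F/W = 0.60 × 358 / 52000 m = 4.131e-03 mm/s.
R = 4.131e-03 × 3600 = 14.9 mm/hr.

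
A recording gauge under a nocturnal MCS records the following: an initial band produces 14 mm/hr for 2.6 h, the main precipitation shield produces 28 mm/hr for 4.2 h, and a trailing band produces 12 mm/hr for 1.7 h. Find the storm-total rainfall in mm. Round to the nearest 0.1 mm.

Total = Σ Rᵢ Δtᵢ = 14 × 2.6 + 28 × 4.2 + 12 × 1.7
      = 36.4 + 117.6 + 20.4 = 174.4 mm.

total ≈ 174.4 mm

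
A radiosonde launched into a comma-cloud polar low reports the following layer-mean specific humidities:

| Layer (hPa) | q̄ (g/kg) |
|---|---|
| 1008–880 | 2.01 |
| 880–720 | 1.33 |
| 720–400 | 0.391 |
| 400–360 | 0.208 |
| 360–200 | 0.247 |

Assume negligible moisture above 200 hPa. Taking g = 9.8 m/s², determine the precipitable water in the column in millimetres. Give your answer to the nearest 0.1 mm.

Precipitable water is the column-integrated vapour mass per unit area: PW = (1/g) Σ q̄ Δp, with q in kg/kg and Δp in Pa (1 kg/m² of water = 1 mm).
Layer 1008–880 hPa: Δp = 128 hPa = 12800 Pa, q̄ = 0.00201 kg/kg → 0.00201 × 12800 / 9.8 = 2.63 mm
Layer 880–720 hPa: Δp = 160 hPa = 16000 Pa, q̄ = 0.00133 kg/kg → 0.00133 × 16000 / 9.8 = 2.17 mm
Layer 720–400 hPa: Δp = 320 hPa = 32000 Pa, q̄ = 0.000391 kg/kg → 0.000391 × 32000 / 9.8 = 1.28 mm
Layer 400–360 hPa: Δp = 40 hPa = 4000 Pa, q̄ = 0.000208 kg/kg → 0.000208 × 4000 / 9.8 = 0.08 mm
Layer 360–200 hPa: Δp = 160 hPa = 16000 Pa, q̄ = 0.000247 kg/kg → 0.000247 × 16000 / 9.8 = 0.40 mm
PW = 2.63 + 2.17 + 1.28 + 0.08 + 0.40 = 6.56 ≈ 6.6 mm.

PW ≈ 6.6 mm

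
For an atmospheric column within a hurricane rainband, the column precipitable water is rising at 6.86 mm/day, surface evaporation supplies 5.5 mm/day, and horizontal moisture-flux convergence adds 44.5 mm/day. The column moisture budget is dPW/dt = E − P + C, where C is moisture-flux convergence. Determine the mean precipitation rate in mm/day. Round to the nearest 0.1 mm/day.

P ≈ 43.1 mm/day

dPW/dt = +6.86 mm/day.
P = E + C − dPW/dt = 5.5 + (44.5) − (+6.86) = 43.1 mm/day.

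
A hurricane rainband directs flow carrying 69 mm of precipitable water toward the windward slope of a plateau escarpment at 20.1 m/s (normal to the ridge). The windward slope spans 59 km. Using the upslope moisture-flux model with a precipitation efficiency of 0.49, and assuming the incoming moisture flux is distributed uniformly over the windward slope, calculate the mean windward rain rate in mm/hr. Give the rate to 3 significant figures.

R ≈ 41.5 mm/hr

Incoming column moisture flux per unit ridge length: F = V × PW = 20.1 × 69 = 1386.9 mm·m/s.
Spread over the 59 km slope with efficiency ε = 0.49: R = ε·F/W = 0.49 × 1386.9 / 59000 m = 1.152e-02 mm/s.
R = 1.152e-02 × 3600 = 41.5 mm/hr.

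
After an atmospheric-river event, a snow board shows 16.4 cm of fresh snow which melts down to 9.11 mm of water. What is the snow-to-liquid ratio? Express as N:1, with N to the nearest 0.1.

ratio ≈ 18.0

Ratio = snow depth / SWE = 164 mm / 9.11 mm = 18.0, i.e. 18.0:1.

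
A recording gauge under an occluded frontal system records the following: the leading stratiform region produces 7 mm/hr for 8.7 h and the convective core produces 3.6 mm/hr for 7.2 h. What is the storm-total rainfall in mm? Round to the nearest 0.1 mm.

Total = Σ Rᵢ Δtᵢ = 7 × 8.7 + 3.6 × 7.2
      = 60.9 + 25.92 = 86.8 mm.

total ≈ 86.8 mm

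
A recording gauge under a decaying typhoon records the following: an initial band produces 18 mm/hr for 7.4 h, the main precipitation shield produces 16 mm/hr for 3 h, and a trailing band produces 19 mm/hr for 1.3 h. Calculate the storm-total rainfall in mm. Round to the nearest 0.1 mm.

total ≈ 205.9 mm

Total = Σ Rᵢ Δtᵢ = 18 × 7.4 + 16 × 3 + 19 × 1.3
      = 133.2 + 48 + 24.7 = 205.9 mm.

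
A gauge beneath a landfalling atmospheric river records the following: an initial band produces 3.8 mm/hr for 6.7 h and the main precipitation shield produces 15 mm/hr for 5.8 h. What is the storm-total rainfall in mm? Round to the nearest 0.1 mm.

total ≈ 112.5 mm

Total = Σ Rᵢ Δtᵢ = 3.8 × 6.7 + 15 × 5.8
      = 25.46 + 87 = 112.5 mm.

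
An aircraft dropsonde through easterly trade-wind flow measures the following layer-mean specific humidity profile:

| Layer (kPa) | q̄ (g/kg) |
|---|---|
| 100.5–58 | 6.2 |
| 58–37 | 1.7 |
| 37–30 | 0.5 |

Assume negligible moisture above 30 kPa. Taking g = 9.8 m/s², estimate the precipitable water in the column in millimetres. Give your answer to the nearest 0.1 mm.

PW ≈ 30.9 mm

Precipitable water is the column-integrated vapour mass per unit area: PW = (1/g) Σ q̄ Δp, with q in kg/kg and Δp in Pa (1 kg/m² of water = 1 mm).
Layer 100.5–58 kPa: Δp = 425 hPa = 42500 Pa, q̄ = 0.0062 kg/kg → 0.0062 × 42500 / 9.8 = 26.89 mm
Layer 58–37 kPa: Δp = 210 hPa = 21000 Pa, q̄ = 0.0017 kg/kg → 0.0017 × 21000 / 9.8 = 3.64 mm
Layer 37–30 kPa: Δp = 70 hPa = 7000 Pa, q̄ = 0.0005 kg/kg → 0.0005 × 7000 / 9.8 = 0.36 mm
PW = 26.89 + 3.64 + 0.36 = 30.89 ≈ 30.9 mm.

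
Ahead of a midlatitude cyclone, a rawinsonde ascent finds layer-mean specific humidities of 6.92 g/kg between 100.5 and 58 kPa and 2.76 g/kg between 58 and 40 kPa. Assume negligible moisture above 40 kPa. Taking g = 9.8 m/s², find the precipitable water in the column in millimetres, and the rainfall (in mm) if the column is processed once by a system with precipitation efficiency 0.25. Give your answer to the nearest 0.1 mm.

Precipitable water is the column-integrated vapour mass per unit area: PW = (1/g) Σ q̄ Δp, with q in kg/kg and Δp in Pa (1 kg/m² of water = 1 mm).
Layer 100.5–58 kPa: Δp = 425 hPa = 42500 Pa, q̄ = 0.00692 kg/kg → 0.00692 × 42500 / 9.8 = 30.01 mm
Layer 58–40 kPa: Δp = 180 hPa = 18000 Pa, q̄ = 0.00276 kg/kg → 0.00276 × 18000 / 9.8 = 5.07 mm
PW = 30.01 + 5.07 = 35.08 ≈ 35.1 mm.
Rainfall = ε × PW = 0.25 × 35.1 = 8.8 mm.

PW ≈ 35.1 mm; rainfall ≈ 8.8 mm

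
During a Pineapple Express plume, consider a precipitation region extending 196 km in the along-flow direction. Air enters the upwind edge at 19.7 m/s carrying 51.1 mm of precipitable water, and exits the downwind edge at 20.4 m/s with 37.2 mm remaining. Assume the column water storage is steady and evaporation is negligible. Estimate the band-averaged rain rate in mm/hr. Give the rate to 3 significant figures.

Column moisture flux per unit crosswind length is F = V × PW.
Inflow: F_in = 19.7 × 51.1 = 1006.67 mm·m/s
Outflow: F_out = 20.4 × 37.2 = 758.88 mm·m/s
Steady-state rate R = (F_in − F_out)/L = (1006.67 − 758.88) / 196000 m = 1.264e-03 mm/s.
R = 1.264e-03 × 3600 = 4.55 mm/hr.

R ≈ 4.55 mm/hr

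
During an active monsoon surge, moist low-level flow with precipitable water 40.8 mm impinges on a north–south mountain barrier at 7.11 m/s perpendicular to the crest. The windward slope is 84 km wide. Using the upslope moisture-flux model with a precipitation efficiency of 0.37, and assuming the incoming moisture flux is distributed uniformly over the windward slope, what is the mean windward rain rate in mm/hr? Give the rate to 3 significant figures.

Incoming column moisture flux per unit ridge length: F = V × PW = 7.11 × 40.8 = 290.088 mm·m/s.
Spread over the 84 km slope with efficiency ε = 0.37: R = ε·F/W = 0.37 × 290.088 / 84000 m = 1.278e-03 mm/s.
R = 1.278e-03 × 3600 = 4.60 mm/hr.

R ≈ 4.60 mm/hr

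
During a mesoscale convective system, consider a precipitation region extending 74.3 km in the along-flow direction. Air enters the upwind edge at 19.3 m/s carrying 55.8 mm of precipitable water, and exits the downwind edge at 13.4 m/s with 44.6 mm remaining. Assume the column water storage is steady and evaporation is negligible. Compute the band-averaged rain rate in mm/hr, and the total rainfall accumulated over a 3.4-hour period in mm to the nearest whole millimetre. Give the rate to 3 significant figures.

Column moisture flux per unit crosswind length is F = V × PW.
Inflow: F_in = 19.3 × 55.8 = 1076.94 mm·m/s
Outflow: F_out = 13.4 × 44.6 = 597.64 mm·m/s
Steady-state rate R = (F_in − F_out)/L = (1076.94 − 597.64) / 74300 m = 6.451e-03 mm/s.
R = 6.451e-03 × 3600 = 23.2 mm/hr.
Over 3.4 h: total = 23.2 × 3.4 = 78.88 ≈ 79 mm.

R ≈ 23.2 mm/hr; total ≈ 79 mm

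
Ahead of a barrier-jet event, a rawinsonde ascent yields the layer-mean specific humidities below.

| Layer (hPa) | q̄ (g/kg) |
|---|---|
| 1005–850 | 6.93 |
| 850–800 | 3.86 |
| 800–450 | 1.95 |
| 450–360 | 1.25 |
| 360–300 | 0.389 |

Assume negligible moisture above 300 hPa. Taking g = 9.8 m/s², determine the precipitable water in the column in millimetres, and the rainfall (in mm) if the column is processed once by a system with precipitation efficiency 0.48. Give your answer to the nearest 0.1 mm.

PW ≈ 21.3 mm; rainfall ≈ 10.2 mm

Precipitable water is the column-integrated vapour mass per unit area: PW = (1/g) Σ q̄ Δp, with q in kg/kg and Δp in Pa (1 kg/m² of water = 1 mm).
Layer 1005–850 hPa: Δp = 155 hPa = 15500 Pa, q̄ = 0.00693 kg/kg → 0.00693 × 15500 / 9.8 = 10.96 mm
Layer 850–800 hPa: Δp = 50 hPa = 5000 Pa, q̄ = 0.00386 kg/kg → 0.00386 × 5000 / 9.8 = 1.97 mm
Layer 800–450 hPa: Δp = 350 hPa = 35000 Pa, q̄ = 0.00195 kg/kg → 0.00195 × 35000 / 9.8 = 6.96 mm
Layer 450–360 hPa: Δp = 90 hPa = 9000 Pa, q̄ = 0.00125 kg/kg → 0.00125 × 9000 / 9.8 = 1.15 mm
Layer 360–300 hPa: Δp = 60 hPa = 6000 Pa, q̄ = 0.000389 kg/kg → 0.000389 × 6000 / 9.8 = 0.24 mm
PW = 10.96 + 1.97 + 6.96 + 1.15 + 0.24 = 21.28 ≈ 21.3 mm.
Rainfall = ε × PW = 0.48 × 21.3 = 10.2 mm.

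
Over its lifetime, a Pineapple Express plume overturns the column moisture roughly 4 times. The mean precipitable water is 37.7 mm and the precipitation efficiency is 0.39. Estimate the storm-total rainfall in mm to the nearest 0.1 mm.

rainfall ≈ 58.8 mm

Each cycle deposits ε × PW = 0.39 × 37.7 = 14.703 mm.
Over 4 cycles: 4 × 14.703 = 58.8 mm.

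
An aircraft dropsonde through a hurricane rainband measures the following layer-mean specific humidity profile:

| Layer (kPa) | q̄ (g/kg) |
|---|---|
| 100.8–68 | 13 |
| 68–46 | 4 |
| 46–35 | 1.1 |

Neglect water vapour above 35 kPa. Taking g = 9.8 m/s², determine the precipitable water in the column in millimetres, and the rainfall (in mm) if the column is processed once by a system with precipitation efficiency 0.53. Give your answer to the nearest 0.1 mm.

PW ≈ 53.7 mm; rainfall ≈ 28.5 mm

Precipitable water is the column-integrated vapour mass per unit area: PW = (1/g) Σ q̄ Δp, with q in kg/kg and Δp in Pa (1 kg/m² of water = 1 mm).
Layer 100.8–68 kPa: Δp = 328 hPa = 32800 Pa, q̄ = 0.013 kg/kg → 0.013 × 32800 / 9.8 = 43.51 mm
Layer 68–46 kPa: Δp = 220 hPa = 22000 Pa, q̄ = 0.004 kg/kg → 0.004 × 22000 / 9.8 = 8.98 mm
Layer 46–35 kPa: Δp = 110 hPa = 11000 Pa, q̄ = 0.0011 kg/kg → 0.0011 × 11000 / 9.8 = 1.23 mm
PW = 43.51 + 8.98 + 1.23 = 53.72 ≈ 53.7 mm.
Rainfall = ε × PW = 0.53 × 53.7 = 28.5 mm.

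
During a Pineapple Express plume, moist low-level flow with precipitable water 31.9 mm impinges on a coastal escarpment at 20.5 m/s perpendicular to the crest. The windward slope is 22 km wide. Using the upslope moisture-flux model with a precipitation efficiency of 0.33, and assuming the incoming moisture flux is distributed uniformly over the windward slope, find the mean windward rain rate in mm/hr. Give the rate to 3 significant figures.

R ≈ 35.3 mm/hr

Incoming column moisture flux per unit ridge length: F = V × PW = 20.5 × 31.9 = 653.95 mm·m/s.
Spread over the 22 km slope with efficiency ε = 0.33: R = ε·F/W = 0.33 × 653.95 / 22000 m = 9.809e-03 mm/s.
R = 9.809e-03 × 3600 = 35.3 mm/hr.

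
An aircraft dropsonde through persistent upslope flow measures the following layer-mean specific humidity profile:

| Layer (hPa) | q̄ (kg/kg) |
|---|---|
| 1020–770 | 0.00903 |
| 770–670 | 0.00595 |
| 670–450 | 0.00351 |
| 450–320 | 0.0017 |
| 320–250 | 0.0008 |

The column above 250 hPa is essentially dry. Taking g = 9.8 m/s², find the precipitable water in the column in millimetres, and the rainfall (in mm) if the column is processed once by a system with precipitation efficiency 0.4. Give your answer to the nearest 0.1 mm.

PW ≈ 39.8 mm; rainfall ≈ 15.9 mm

Precipitable water is the column-integrated vapour mass per unit area: PW = (1/g) Σ q̄ Δp, with q in kg/kg and Δp in Pa (1 kg/m² of water = 1 mm).
Layer 1020–770 hPa: Δp = 250 hPa = 25000 Pa, q̄ = 0.00903 kg/kg → 0.00903 × 25000 / 9.8 = 23.04 mm
Layer 770–670 hPa: Δp = 100 hPa = 10000 Pa, q̄ = 0.00595 kg/kg → 0.00595 × 10000 / 9.8 = 6.07 mm
Layer 670–450 hPa: Δp = 220 hPa = 22000 Pa, q̄ = 0.00351 kg/kg → 0.00351 × 22000 / 9.8 = 7.88 mm
Layer 450–320 hPa: Δp = 130 hPa = 13000 Pa, q̄ = 0.0017 kg/kg → 0.0017 × 13000 / 9.8 = 2.26 mm
Layer 320–250 hPa: Δp = 70 hPa = 7000 Pa, q̄ = 0.0008 kg/kg → 0.0008 × 7000 / 9.8 = 0.57 mm
PW = 23.04 + 6.07 + 7.88 + 2.26 + 0.57 = 39.82 ≈ 39.8 mm.
Rainfall = ε × PW = 0.4 × 39.8 = 15.9 mm.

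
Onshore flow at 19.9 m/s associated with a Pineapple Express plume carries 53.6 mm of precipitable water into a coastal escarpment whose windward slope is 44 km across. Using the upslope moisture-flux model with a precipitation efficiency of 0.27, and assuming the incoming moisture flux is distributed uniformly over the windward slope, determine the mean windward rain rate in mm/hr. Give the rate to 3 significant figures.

R ≈ 23.6 mm/hr

Incoming column moisture flux per unit ridge length: F = V × PW = 19.9 × 53.6 = 1066.64 mm·m/s.
Spread over the 44 km slope with efficiency ε = 0.27: R = ε·F/W = 0.27 × 1066.64 / 44000 m = 6.545e-03 mm/s.
R = 6.545e-03 × 3600 = 23.6 mm/hr.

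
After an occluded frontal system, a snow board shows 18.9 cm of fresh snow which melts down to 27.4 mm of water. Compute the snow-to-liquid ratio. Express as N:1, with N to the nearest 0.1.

ratio ≈ 6.9

Ratio = snow depth / SWE = 189 mm / 27.4 mm = 6.9, i.e. 6.9:1.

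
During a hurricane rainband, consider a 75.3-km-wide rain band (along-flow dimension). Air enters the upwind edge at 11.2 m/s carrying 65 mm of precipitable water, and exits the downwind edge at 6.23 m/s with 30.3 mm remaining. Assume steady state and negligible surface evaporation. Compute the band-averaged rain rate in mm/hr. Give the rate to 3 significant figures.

Column moisture flux per unit crosswind length is F = V × PW.
Inflow: F_in = 11.2 × 65 = 728 mm·m/s
Outflow: F_out = 6.23 × 30.3 = 188.769 mm·m/s
Steady-state rate R = (F_in − F_out)/L = (728 − 188.769) / 75300 m = 7.161e-03 mm/s.
R = 7.161e-03 × 3600 = 25.8 mm/hr.

R ≈ 25.8 mm/hr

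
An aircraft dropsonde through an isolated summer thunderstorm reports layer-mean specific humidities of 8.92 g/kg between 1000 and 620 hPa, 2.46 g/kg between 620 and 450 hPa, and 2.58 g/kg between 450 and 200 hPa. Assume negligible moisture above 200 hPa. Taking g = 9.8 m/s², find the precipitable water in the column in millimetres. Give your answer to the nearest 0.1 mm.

PW ≈ 45.4 mm

Precipitable water is the column-integrated vapour mass per unit area: PW = (1/g) Σ q̄ Δp, with q in kg/kg and Δp in Pa (1 kg/m² of water = 1 mm).
Layer 1000–620 hPa: Δp = 380 hPa = 38000 Pa, q̄ = 0.00892 kg/kg → 0.00892 × 38000 / 9.8 = 34.59 mm
Layer 620–450 hPa: Δp = 170 hPa = 17000 Pa, q̄ = 0.00246 kg/kg → 0.00246 × 17000 / 9.8 = 4.27 mm
Layer 450–200 hPa: Δp = 250 hPa = 25000 Pa, q̄ = 0.00258 kg/kg → 0.00258 × 25000 / 9.8 = 6.58 mm
PW = 34.59 + 4.27 + 6.58 = 45.44 ≈ 45.4 mm.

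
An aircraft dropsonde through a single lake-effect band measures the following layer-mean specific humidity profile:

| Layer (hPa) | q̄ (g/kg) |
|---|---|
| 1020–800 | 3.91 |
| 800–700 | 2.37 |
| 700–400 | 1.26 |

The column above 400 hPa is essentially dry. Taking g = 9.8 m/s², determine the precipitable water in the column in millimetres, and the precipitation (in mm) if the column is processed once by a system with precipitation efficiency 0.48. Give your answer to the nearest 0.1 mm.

PW ≈ 15.1 mm; precipitation ≈ 7.2 mm

Precipitable water is the column-integrated vapour mass per unit area: PW = (1/g) Σ q̄ Δp, with q in kg/kg and Δp in Pa (1 kg/m² of water = 1 mm).
Layer 1020–800 hPa: Δp = 220 hPa = 22000 Pa, q̄ = 0.00391 kg/kg → 0.00391 × 22000 / 9.8 = 8.78 mm
Layer 800–700 hPa: Δp = 100 hPa = 10000 Pa, q̄ = 0.00237 kg/kg → 0.00237 × 10000 / 9.8 = 2.42 mm
Layer 700–400 hPa: Δp = 300 hPa = 30000 Pa, q̄ = 0.00126 kg/kg → 0.00126 × 30000 / 9.8 = 3.86 mm
PW = 8.78 + 2.42 + 3.86 = 15.06 ≈ 15.1 mm.
Precipitation = ε × PW = 0.48 × 15.1 = 7.2 mm.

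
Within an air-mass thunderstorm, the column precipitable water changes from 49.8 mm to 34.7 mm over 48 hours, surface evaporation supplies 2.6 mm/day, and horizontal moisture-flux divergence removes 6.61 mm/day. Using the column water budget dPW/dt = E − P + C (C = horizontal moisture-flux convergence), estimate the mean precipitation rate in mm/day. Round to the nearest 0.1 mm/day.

dPW/dt = (34.7 − 49.8) mm / (48/24 day) = -7.550 mm/day.
P = E + C − dPW/dt = 2.6 + (-6.61) − (-7.550) = 3.5 mm/day.

P ≈ 3.5 mm/day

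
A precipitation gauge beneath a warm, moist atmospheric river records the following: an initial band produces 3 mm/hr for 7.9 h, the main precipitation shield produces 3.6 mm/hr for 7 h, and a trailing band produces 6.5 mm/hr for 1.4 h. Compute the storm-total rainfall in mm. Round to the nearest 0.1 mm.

Total = Σ Rᵢ Δtᵢ = 3 × 7.9 + 3.6 × 7 + 6.5 × 1.4
      = 23.7 + 25.2 + 9.1 = 58.0 mm.

total ≈ 58.0 mm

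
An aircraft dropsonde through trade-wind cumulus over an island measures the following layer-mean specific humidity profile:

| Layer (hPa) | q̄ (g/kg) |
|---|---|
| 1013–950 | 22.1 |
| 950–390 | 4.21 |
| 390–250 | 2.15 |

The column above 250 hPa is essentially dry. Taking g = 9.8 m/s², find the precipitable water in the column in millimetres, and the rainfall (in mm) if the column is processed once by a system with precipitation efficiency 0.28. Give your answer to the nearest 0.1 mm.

PW ≈ 41.3 mm; rainfall ≈ 11.6 mm

Precipitable water is the column-integrated vapour mass per unit area: PW = (1/g) Σ q̄ Δp, with q in kg/kg and Δp in Pa (1 kg/m² of water = 1 mm).
Layer 1013–950 hPa: Δp = 63 hPa = 6300 Pa, q̄ = 0.0221 kg/kg → 0.0221 × 6300 / 9.8 = 14.21 mm
Layer 950–390 hPa: Δp = 560 hPa = 56000 Pa, q̄ = 0.00421 kg/kg → 0.00421 × 56000 / 9.8 = 24.06 mm
Layer 390–250 hPa: Δp = 140 hPa = 14000 Pa, q̄ = 0.00215 kg/kg → 0.00215 × 14000 / 9.8 = 3.07 mm
PW = 14.21 + 24.06 + 3.07 = 41.34 ≈ 41.3 mm.
Rainfall = ε × PW = 0.28 × 41.3 = 11.6 mm.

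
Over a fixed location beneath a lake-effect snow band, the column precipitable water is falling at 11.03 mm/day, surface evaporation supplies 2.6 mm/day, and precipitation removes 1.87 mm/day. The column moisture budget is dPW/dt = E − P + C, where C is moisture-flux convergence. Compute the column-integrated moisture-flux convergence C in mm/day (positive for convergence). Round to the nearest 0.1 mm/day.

C ≈ -11.8 mm/day

dPW/dt = -11.03 mm/day.
C = dPW/dt − E + P = (-11.03) − 2.6 + 1.87 = -11.8 mm/day.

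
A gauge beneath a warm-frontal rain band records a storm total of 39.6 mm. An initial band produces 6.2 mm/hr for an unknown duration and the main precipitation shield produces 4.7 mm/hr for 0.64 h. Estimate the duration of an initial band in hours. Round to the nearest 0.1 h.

Known phases: 4.7 × 0.64 = 3.008 mm.
Remaining depth = 39.6 − 3.008 = 36.592 mm.
Duration = 36.592 / 6.2 = 5.9 h.

duration ≈ 5.9 h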